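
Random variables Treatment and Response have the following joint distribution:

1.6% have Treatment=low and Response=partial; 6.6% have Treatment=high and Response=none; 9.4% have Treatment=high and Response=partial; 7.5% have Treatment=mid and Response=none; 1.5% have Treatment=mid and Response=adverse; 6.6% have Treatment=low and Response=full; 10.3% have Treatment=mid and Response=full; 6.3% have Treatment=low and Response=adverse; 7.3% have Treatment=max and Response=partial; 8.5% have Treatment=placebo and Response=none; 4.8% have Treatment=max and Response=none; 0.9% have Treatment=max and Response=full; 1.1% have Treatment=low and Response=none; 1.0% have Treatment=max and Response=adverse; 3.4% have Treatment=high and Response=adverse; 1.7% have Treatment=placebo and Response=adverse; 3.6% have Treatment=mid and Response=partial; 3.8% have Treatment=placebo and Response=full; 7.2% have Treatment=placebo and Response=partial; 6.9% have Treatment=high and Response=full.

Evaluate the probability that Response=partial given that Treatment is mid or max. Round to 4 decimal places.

0.2954

P(Treatment=mid) = 0.075 + 0.036 + 0.103 + 0.015 = 0.229.
P(Treatment=max) = 0.048 + 0.073 + 0.009 + 0.010 = 0.140.
P(Treatment ∈ {mid, max}) = 0.229 + 0.140 = 0.369; P(Response=partial, Treatment ∈ {mid, max}) = 0.036 + 0.073 = 0.109.
P(Response=partial | Treatment ∈ {mid, max}) = 0.109/0.369 = 0.2954.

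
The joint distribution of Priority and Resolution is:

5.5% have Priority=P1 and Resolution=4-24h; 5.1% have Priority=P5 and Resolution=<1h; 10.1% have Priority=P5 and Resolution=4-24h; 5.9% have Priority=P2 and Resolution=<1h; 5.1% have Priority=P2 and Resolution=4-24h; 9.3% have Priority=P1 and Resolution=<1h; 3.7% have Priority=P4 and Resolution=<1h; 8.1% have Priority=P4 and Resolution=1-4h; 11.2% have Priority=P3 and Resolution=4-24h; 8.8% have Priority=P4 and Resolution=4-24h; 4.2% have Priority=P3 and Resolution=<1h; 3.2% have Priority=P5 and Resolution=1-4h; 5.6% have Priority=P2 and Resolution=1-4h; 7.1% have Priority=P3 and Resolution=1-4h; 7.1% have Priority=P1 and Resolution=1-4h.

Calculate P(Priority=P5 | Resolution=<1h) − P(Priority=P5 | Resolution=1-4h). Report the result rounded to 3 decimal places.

P(Resolution=<1h) = 0.093 + 0.059 + 0.042 + 0.037 + 0.051 = 0.282; P(Priority=P5 | Resolution=<1h) = 0.051/0.282 = 0.1809.
P(Resolution=1-4h) = 0.071 + 0.056 + 0.071 + 0.081 + 0.032 = 0.311; P(Priority=P5 | Resolution=1-4h) = 0.032/0.311 = 0.1029.
Difference = 0.078.

0.078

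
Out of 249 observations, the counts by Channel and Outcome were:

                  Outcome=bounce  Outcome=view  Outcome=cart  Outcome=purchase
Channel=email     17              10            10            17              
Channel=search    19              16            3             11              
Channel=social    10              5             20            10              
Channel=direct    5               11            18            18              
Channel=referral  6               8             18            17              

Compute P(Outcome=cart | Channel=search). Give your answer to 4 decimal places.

Total with Channel=search: 19 + 16 + 3 + 11 = 49.
P(Outcome=cart | Channel=search) = 3/49 = 0.0612.

0.0612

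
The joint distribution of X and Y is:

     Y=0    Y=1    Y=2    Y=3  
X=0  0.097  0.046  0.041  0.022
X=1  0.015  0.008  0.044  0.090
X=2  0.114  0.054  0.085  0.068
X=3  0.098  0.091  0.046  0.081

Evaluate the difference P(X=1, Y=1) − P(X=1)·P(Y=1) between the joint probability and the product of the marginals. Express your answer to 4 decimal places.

-0.0232

P(X=1) = 0.015 + 0.008 + 0.044 + 0.090 = 0.157.
P(Y=1) = 0.046 + 0.008 + 0.054 + 0.091 = 0.199.
P(X=1, Y=1) − P(X=1)P(Y=1) = 0.008 − 0.157×0.199 = -0.0232.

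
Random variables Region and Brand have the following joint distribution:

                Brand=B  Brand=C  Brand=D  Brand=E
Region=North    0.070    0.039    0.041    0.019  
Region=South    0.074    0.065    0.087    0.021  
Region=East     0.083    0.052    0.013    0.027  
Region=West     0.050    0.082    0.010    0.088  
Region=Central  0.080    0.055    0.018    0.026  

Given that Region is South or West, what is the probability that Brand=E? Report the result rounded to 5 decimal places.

0.22851

P(Region=South) = 0.074 + 0.065 + 0.087 + 0.021 = 0.247.
P(Region=West) = 0.050 + 0.082 + 0.010 + 0.088 = 0.230.
P(Region ∈ {South, West}) = 0.247 + 0.230 = 0.477; P(Brand=E, Region ∈ {South, West}) = 0.021 + 0.088 = 0.109.
P(Brand=E | Region ∈ {South, West}) = 0.109/0.477 = 0.22851.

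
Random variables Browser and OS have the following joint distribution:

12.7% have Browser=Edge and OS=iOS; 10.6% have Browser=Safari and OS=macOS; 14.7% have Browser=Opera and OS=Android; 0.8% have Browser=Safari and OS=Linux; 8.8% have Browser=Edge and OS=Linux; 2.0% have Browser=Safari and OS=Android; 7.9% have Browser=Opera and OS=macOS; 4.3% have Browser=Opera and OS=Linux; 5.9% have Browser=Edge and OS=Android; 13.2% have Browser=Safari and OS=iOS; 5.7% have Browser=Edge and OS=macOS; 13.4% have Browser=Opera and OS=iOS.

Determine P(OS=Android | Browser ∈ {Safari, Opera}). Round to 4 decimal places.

P(Browser=Safari) = 0.106 + 0.008 + 0.132 + 0.020 = 0.266.
P(Browser=Opera) = 0.079 + 0.043 + 0.134 + 0.147 = 0.403.
P(Browser ∈ {Safari, Opera}) = 0.266 + 0.403 = 0.669; P(OS=Android, Browser ∈ {Safari, Opera}) = 0.020 + 0.147 = 0.167.
P(OS=Android | Browser ∈ {Safari, Opera}) = 0.167/0.669 = 0.2496.

0.2496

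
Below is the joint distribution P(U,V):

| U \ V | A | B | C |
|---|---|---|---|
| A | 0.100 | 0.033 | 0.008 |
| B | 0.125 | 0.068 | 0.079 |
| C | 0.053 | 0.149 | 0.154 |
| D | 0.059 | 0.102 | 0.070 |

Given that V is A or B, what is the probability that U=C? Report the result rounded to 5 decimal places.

0.29318

P(V=A) = 0.100 + 0.125 + 0.053 + 0.059 = 0.337.
P(V=B) = 0.033 + 0.068 + 0.149 + 0.102 = 0.352.
P(V ∈ {A, B}) = 0.337 + 0.352 = 0.689; P(U=C, V ∈ {A, B}) = 0.053 + 0.149 = 0.202.
P(U=C | V ∈ {A, B}) = 0.202/0.689 = 0.29318.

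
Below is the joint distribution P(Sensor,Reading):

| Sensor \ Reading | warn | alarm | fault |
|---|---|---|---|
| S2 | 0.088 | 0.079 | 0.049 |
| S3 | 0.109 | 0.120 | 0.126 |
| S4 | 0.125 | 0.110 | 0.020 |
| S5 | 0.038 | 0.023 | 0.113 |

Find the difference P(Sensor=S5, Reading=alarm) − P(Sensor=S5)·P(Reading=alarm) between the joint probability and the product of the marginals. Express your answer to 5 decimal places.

P(Sensor=S5) = 0.038 + 0.023 + 0.113 = 0.174.
P(Reading=alarm) = 0.079 + 0.120 + 0.110 + 0.023 = 0.332.
P(Sensor=S5, Reading=alarm) − P(Sensor=S5)P(Reading=alarm) = 0.023 − 0.174×0.332 = -0.03477.

-0.03477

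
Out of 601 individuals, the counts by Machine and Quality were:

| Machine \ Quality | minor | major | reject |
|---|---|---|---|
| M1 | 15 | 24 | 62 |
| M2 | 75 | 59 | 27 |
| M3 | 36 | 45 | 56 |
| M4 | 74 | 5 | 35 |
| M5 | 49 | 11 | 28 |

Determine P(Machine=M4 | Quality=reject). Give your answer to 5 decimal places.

Total with Quality=reject: 62 + 27 + 56 + 35 + 28 = 208.
P(Machine=M4 | Quality=reject) = 35/208 = 0.16827.

0.16827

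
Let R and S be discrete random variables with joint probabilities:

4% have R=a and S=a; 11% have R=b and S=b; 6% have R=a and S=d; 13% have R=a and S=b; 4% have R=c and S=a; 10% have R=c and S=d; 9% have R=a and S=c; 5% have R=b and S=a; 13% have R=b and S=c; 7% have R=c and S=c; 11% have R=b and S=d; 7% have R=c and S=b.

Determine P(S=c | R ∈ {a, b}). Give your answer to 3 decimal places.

0.306

P(R=a) = 0.04 + 0.13 + 0.09 + 0.06 = 0.32.
P(R=b) = 0.05 + 0.11 + 0.13 + 0.11 = 0.40.
P(R ∈ {a, b}) = 0.32 + 0.40 = 0.72; P(S=c, R ∈ {a, b}) = 0.09 + 0.13 = 0.22.
P(S=c | R ∈ {a, b}) = 0.22/0.72 = 0.306.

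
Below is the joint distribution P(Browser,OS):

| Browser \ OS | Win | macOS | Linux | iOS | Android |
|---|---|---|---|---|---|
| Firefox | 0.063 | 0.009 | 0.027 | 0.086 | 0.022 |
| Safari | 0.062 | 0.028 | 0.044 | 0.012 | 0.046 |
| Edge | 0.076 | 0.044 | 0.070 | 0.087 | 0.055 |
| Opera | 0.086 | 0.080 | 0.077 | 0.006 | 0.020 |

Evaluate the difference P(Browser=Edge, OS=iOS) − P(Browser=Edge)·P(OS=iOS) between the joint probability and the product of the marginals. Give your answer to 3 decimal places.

0.024

P(Browser=Edge) = 0.076 + 0.044 + 0.070 + 0.087 + 0.055 = 0.332.
P(OS=iOS) = 0.086 + 0.012 + 0.087 + 0.006 = 0.191.
P(Browser=Edge, OS=iOS) − P(Browser=Edge)P(OS=iOS) = 0.087 − 0.332×0.191 = 0.024.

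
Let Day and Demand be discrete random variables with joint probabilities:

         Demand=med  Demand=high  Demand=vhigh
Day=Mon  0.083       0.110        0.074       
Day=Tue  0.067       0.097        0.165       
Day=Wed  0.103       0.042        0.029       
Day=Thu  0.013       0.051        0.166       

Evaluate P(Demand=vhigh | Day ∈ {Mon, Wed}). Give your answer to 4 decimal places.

P(Day=Mon) = 0.083 + 0.110 + 0.074 = 0.267.
P(Day=Wed) = 0.103 + 0.042 + 0.029 = 0.174.
P(Day ∈ {Mon, Wed}) = 0.267 + 0.174 = 0.441; P(Demand=vhigh, Day ∈ {Mon, Wed}) = 0.074 + 0.029 = 0.103.
P(Demand=vhigh | Day ∈ {Mon, Wed}) = 0.103/0.441 = 0.2336.

0.2336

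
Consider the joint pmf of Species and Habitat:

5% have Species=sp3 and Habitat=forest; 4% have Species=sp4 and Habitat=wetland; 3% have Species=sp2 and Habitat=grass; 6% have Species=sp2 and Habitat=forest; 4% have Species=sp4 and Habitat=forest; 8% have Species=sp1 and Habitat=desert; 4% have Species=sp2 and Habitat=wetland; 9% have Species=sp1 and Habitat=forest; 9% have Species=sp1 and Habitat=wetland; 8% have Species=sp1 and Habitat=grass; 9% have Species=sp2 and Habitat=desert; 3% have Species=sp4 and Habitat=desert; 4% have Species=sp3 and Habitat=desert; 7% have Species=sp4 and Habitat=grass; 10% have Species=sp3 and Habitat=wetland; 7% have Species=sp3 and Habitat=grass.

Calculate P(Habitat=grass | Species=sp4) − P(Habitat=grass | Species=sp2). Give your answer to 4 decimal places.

P(Species=sp4) = 0.04 + 0.07 + 0.04 + 0.03 = 0.18; P(Habitat=grass | Species=sp4) = 0.07/0.18 = 0.38889.
P(Species=sp2) = 0.06 + 0.03 + 0.04 + 0.09 = 0.22; P(Habitat=grass | Species=sp2) = 0.03/0.22 = 0.13636.
Difference = 0.2525.

0.2525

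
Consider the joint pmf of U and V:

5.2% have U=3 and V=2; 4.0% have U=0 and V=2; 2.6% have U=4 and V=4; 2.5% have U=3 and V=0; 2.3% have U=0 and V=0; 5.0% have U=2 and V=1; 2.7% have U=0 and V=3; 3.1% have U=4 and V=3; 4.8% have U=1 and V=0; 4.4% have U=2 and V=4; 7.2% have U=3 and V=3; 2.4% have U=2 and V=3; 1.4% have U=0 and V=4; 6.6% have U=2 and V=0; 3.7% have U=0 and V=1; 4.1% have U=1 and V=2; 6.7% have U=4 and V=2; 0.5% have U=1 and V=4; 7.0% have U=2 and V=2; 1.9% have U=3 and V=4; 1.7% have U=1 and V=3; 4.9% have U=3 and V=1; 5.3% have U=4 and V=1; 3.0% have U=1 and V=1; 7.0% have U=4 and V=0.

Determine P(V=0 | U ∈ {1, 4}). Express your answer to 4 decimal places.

0.3041

P(U=1) = 0.048 + 0.030 + 0.041 + 0.017 + 0.005 = 0.141.
P(U=4) = 0.070 + 0.053 + 0.067 + 0.031 + 0.026 = 0.247.
P(U ∈ {1, 4}) = 0.141 + 0.247 = 0.388; P(V=0, U ∈ {1, 4}) = 0.048 + 0.070 = 0.118.
P(V=0 | U ∈ {1, 4}) = 0.118/0.388 = 0.3041.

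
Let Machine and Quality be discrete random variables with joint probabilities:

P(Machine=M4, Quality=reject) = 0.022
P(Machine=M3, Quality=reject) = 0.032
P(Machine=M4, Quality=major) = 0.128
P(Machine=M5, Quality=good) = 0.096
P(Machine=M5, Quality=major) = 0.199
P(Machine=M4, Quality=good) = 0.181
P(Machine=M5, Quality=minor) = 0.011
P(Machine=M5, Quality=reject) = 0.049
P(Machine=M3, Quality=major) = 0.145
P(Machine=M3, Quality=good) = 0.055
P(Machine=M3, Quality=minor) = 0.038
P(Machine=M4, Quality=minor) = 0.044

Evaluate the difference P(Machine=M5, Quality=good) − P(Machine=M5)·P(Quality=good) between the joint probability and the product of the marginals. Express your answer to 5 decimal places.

P(Machine=M5) = 0.096 + 0.011 + 0.199 + 0.049 = 0.355.
P(Quality=good) = 0.055 + 0.181 + 0.096 = 0.332.
P(Machine=M5, Quality=good) − P(Machine=M5)P(Quality=good) = 0.096 − 0.355×0.332 = -0.02186.

-0.02186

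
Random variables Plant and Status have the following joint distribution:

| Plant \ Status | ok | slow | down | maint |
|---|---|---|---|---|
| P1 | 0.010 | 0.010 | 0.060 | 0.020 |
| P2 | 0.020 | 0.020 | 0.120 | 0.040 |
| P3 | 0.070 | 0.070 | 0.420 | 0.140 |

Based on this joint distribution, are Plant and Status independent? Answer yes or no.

yes

Every cell satisfies P(Plant,Status) = P(Plant)·P(Status). For instance P(Plant=P3) = 0.700, P(Status=ok) = 0.100, and 0.700×0.100 = 0.070 matches the joint entry. So Plant and Status are independent.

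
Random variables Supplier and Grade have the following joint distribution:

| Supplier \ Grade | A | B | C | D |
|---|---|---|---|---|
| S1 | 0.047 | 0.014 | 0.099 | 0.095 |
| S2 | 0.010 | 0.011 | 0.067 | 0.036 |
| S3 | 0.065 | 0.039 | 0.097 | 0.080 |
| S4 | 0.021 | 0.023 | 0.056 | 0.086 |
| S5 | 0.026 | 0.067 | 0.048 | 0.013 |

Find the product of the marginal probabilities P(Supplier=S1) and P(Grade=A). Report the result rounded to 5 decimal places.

0.04310

P(Supplier=S1) = 0.047 + 0.014 + 0.099 + 0.095 = 0.255.
P(Grade=A) = 0.047 + 0.010 + 0.065 + 0.021 + 0.026 = 0.169.
Product: 0.255 × 0.169 = 0.04310.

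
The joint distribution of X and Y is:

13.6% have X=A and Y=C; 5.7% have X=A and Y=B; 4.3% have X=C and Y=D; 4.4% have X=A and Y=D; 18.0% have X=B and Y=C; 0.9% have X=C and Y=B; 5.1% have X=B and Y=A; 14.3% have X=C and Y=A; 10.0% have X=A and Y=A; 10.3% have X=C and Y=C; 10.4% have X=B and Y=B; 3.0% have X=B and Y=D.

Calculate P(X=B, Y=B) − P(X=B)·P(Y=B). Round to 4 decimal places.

0.0420

P(X=B) = 0.051 + 0.104 + 0.180 + 0.030 = 0.365.
P(Y=B) = 0.057 + 0.104 + 0.009 = 0.170.
P(X=B, Y=B) − P(X=B)P(Y=B) = 0.104 − 0.365×0.170 = 0.0420.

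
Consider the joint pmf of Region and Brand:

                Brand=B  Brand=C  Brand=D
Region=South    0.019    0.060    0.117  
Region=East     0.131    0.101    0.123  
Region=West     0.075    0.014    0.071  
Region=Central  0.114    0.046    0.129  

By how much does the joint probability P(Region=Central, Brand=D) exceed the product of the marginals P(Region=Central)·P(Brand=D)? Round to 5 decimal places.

P(Region=Central) = 0.114 + 0.046 + 0.129 = 0.289.
P(Brand=D) = 0.117 + 0.123 + 0.071 + 0.129 = 0.440.
P(Region=Central, Brand=D) − P(Region=Central)P(Brand=D) = 0.129 − 0.289×0.440 = 0.00184.

0.00184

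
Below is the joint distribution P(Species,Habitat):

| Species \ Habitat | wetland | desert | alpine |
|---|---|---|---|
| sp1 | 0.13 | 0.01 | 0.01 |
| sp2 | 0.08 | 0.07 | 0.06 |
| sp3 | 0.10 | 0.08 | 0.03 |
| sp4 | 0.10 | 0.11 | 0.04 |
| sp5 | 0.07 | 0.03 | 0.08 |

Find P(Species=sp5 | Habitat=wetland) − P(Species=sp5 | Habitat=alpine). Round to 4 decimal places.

P(Habitat=wetland) = 0.13 + 0.08 + 0.10 + 0.10 + 0.07 = 0.48; P(Species=sp5 | Habitat=wetland) = 0.07/0.48 = 0.14583.
P(Habitat=alpine) = 0.01 + 0.06 + 0.03 + 0.04 + 0.08 = 0.22; P(Species=sp5 | Habitat=alpine) = 0.08/0.22 = 0.36364.
Difference = -0.2178.

-0.2178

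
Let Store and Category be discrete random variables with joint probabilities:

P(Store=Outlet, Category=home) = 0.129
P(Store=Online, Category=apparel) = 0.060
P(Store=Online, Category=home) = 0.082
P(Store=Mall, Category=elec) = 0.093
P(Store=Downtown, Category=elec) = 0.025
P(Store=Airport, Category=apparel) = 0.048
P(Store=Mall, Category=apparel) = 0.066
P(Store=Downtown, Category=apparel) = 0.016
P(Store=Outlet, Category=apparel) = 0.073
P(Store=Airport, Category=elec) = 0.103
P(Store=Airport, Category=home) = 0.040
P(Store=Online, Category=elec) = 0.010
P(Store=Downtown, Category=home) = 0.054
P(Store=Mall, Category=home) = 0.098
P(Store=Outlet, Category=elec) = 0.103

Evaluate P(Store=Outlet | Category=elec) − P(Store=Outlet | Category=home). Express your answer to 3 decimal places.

P(Category=elec) = 0.025 + 0.093 + 0.103 + 0.103 + 0.010 = 0.334; P(Store=Outlet | Category=elec) = 0.103/0.334 = 0.3084.
P(Category=home) = 0.054 + 0.098 + 0.040 + 0.129 + 0.082 = 0.403; P(Store=Outlet | Category=home) = 0.129/0.403 = 0.3201.
Difference = -0.012.

-0.012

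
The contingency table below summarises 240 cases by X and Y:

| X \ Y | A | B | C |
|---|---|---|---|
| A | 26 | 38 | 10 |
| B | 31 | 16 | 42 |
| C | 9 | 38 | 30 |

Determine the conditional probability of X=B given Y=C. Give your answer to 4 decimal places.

Total with Y=C: 10 + 42 + 30 = 82.
P(X=B | Y=C) = 42/82 = 0.5122.

0.5122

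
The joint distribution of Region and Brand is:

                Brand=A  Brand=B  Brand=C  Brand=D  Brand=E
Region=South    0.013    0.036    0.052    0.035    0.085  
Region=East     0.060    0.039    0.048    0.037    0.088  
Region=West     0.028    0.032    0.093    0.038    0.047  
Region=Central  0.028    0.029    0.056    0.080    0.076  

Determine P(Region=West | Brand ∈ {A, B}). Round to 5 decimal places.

0.22642

P(Brand=A) = 0.013 + 0.060 + 0.028 + 0.028 = 0.129.
P(Brand=B) = 0.036 + 0.039 + 0.032 + 0.029 = 0.136.
P(Brand ∈ {A, B}) = 0.129 + 0.136 = 0.265; P(Region=West, Brand ∈ {A, B}) = 0.028 + 0.032 = 0.060.
P(Region=West | Brand ∈ {A, B}) = 0.060/0.265 = 0.22642.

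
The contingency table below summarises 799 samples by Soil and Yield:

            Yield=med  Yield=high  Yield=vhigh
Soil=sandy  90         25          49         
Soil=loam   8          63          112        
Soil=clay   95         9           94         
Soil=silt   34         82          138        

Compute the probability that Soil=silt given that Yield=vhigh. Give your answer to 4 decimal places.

0.3511

Total with Yield=vhigh: 49 + 112 + 94 + 138 = 393.
P(Soil=silt | Yield=vhigh) = 138/393 = 0.3511.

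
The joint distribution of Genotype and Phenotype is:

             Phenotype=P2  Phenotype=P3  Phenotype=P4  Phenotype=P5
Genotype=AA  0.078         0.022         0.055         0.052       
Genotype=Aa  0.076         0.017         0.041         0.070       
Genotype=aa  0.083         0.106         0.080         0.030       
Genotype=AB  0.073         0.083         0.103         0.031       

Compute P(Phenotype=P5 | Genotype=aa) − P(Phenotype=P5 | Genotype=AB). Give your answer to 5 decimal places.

P(Genotype=aa) = 0.083 + 0.106 + 0.080 + 0.030 = 0.299; P(Phenotype=P5 | Genotype=aa) = 0.030/0.299 = 0.100334.
P(Genotype=AB) = 0.073 + 0.083 + 0.103 + 0.031 = 0.290; P(Phenotype=P5 | Genotype=AB) = 0.031/0.290 = 0.106897.
Difference = -0.00656.

-0.00656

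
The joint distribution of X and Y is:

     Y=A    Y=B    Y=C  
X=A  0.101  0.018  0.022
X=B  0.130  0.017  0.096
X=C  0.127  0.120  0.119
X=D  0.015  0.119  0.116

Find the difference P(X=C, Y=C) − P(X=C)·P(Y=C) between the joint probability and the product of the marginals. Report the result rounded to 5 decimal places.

-0.01020

P(X=C) = 0.127 + 0.120 + 0.119 = 0.366.
P(Y=C) = 0.022 + 0.096 + 0.119 + 0.116 = 0.353.
P(X=C, Y=C) − P(X=C)P(Y=C) = 0.119 − 0.366×0.353 = -0.01020.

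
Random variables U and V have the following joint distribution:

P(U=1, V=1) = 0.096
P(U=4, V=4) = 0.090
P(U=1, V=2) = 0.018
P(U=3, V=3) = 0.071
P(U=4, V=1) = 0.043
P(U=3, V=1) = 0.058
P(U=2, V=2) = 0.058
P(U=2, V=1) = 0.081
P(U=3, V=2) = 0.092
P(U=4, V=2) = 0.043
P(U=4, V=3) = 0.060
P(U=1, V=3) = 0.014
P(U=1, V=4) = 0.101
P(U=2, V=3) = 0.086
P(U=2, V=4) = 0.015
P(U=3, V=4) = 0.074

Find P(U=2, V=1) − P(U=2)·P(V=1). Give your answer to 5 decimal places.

P(U=2) = 0.081 + 0.058 + 0.086 + 0.015 = 0.240.
P(V=1) = 0.096 + 0.081 + 0.058 + 0.043 = 0.278.
P(U=2, V=1) − P(U=2)P(V=1) = 0.081 − 0.240×0.278 = 0.01428.

0.01428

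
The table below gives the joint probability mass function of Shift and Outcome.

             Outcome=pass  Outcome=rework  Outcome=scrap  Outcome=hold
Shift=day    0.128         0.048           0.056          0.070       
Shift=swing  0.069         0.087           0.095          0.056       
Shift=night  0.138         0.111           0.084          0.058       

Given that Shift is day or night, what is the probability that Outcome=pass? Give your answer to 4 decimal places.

0.3838

P(Shift=day) = 0.128 + 0.048 + 0.056 + 0.070 = 0.302.
P(Shift=night) = 0.138 + 0.111 + 0.084 + 0.058 = 0.391.
P(Shift ∈ {day, night}) = 0.302 + 0.391 = 0.693; P(Outcome=pass, Shift ∈ {day, night}) = 0.128 + 0.138 = 0.266.
P(Outcome=pass | Shift ∈ {day, night}) = 0.266/0.693 = 0.3838.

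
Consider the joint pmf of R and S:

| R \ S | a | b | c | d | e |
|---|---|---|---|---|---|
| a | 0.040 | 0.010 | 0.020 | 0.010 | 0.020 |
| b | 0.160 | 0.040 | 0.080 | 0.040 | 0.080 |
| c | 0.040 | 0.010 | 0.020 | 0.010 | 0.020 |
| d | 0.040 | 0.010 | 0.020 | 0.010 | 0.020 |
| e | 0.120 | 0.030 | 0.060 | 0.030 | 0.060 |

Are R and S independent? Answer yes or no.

Every cell satisfies P(R,S) = P(R)·P(S). For instance P(R=a) = 0.100, P(S=a) = 0.400, and 0.100×0.400 = 0.040 matches the joint entry. So R and S are independent.

yes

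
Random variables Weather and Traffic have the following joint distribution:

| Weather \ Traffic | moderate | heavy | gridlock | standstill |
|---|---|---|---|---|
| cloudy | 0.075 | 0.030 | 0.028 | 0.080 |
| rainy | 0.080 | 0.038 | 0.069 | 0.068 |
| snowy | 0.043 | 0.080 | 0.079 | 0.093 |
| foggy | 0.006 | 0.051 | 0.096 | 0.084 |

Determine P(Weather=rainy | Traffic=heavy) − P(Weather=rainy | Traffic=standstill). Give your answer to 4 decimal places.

P(Traffic=heavy) = 0.030 + 0.038 + 0.080 + 0.051 = 0.199; P(Weather=rainy | Traffic=heavy) = 0.038/0.199 = 0.19095.
P(Traffic=standstill) = 0.080 + 0.068 + 0.093 + 0.084 = 0.325; P(Weather=rainy | Traffic=standstill) = 0.068/0.325 = 0.20923.
Difference = -0.0183.

-0.0183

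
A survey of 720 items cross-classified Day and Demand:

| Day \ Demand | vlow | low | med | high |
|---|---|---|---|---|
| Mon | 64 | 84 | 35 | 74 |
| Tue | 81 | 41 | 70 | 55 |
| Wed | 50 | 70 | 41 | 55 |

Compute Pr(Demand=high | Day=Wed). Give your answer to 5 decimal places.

0.25463

Total with Day=Wed: 50 + 70 + 41 + 55 = 216.
P(Demand=high | Day=Wed) = 55/216 = 0.25463.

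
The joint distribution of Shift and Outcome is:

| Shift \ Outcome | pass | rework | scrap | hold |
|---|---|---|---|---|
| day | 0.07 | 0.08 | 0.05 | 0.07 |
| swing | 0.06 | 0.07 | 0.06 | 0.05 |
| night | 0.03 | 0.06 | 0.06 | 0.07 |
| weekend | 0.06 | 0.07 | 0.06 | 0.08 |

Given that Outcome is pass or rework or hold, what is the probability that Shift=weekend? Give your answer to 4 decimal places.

0.2727

P(Outcome=pass) = 0.07 + 0.06 + 0.03 + 0.06 = 0.22.
P(Outcome=rework) = 0.08 + 0.07 + 0.06 + 0.07 = 0.28.
P(Outcome=hold) = 0.07 + 0.05 + 0.07 + 0.08 = 0.27.
P(Outcome ∈ {pass, rework, hold}) = 0.22 + 0.28 + 0.27 = 0.77; P(Shift=weekend, Outcome ∈ {pass, rework, hold}) = 0.06 + 0.07 + 0.08 = 0.21.
P(Shift=weekend | Outcome ∈ {pass, rework, hold}) = 0.21/0.77 = 0.2727.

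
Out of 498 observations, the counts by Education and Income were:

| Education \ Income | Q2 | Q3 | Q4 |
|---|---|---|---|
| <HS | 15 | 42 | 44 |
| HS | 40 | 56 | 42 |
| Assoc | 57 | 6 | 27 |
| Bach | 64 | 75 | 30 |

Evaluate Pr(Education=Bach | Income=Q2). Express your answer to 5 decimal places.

0.36364

Total with Income=Q2: 15 + 40 + 57 + 64 = 176.
P(Education=Bach | Income=Q2) = 64/176 = 0.36364.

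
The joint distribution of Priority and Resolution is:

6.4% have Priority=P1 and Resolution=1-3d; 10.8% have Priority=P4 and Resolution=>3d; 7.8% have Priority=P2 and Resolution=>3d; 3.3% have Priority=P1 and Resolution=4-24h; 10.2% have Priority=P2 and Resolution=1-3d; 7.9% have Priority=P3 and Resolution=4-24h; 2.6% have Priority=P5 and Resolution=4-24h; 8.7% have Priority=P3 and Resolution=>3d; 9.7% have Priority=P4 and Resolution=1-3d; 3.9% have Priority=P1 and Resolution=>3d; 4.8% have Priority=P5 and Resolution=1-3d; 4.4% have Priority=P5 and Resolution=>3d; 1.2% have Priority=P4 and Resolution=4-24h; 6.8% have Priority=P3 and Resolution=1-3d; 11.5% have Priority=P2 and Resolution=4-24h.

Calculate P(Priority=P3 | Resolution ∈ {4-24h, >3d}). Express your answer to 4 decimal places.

P(Resolution=4-24h) = 0.033 + 0.115 + 0.079 + 0.012 + 0.026 = 0.265.
P(Resolution=>3d) = 0.039 + 0.078 + 0.087 + 0.108 + 0.044 = 0.356.
P(Resolution ∈ {4-24h, >3d}) = 0.265 + 0.356 = 0.621; P(Priority=P3, Resolution ∈ {4-24h, >3d}) = 0.079 + 0.087 = 0.166.
P(Priority=P3 | Resolution ∈ {4-24h, >3d}) = 0.166/0.621 = 0.2673.

0.2673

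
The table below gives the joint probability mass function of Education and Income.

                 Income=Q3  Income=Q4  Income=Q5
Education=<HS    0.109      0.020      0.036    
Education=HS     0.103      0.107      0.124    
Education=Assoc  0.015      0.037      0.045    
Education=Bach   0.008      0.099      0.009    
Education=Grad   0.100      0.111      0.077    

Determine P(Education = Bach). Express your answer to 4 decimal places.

0.1160

P(Education=Bach) = 0.008 + 0.099 + 0.009 = 0.116.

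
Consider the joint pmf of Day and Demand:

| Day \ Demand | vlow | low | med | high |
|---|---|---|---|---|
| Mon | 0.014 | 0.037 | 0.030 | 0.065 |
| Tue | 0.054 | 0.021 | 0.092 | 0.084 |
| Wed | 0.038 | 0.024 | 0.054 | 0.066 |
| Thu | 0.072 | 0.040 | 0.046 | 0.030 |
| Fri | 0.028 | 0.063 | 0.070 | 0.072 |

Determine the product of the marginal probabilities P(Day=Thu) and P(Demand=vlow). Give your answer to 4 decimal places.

0.0387

P(Day=Thu) = 0.072 + 0.040 + 0.046 + 0.030 = 0.188.
P(Demand=vlow) = 0.014 + 0.054 + 0.038 + 0.072 + 0.028 = 0.206.
Product: 0.188 × 0.206 = 0.0387.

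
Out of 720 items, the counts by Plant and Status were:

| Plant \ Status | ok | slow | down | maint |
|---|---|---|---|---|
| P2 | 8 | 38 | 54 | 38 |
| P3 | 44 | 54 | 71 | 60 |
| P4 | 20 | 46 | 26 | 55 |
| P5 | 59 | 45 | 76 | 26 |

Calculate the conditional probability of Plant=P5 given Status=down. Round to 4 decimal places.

0.3348

Total with Status=down: 54 + 71 + 26 + 76 = 227.
P(Plant=P5 | Status=down) = 76/227 = 0.3348.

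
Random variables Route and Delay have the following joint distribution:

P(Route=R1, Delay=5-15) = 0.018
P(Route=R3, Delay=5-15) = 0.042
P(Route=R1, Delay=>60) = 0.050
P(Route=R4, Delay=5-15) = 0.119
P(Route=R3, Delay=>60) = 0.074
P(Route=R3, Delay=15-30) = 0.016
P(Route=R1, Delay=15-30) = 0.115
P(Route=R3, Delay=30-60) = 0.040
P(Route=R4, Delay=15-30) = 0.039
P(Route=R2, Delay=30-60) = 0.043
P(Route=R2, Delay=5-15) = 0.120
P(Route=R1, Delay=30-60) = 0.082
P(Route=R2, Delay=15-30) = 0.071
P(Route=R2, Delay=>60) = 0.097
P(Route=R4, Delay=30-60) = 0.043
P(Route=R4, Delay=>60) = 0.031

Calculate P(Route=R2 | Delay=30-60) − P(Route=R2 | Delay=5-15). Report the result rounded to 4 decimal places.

P(Delay=30-60) = 0.082 + 0.043 + 0.040 + 0.043 = 0.208; P(Route=R2 | Delay=30-60) = 0.043/0.208 = 0.20673.
P(Delay=5-15) = 0.018 + 0.120 + 0.042 + 0.119 = 0.299; P(Route=R2 | Delay=5-15) = 0.120/0.299 = 0.40134.
Difference = -0.1946.

-0.1946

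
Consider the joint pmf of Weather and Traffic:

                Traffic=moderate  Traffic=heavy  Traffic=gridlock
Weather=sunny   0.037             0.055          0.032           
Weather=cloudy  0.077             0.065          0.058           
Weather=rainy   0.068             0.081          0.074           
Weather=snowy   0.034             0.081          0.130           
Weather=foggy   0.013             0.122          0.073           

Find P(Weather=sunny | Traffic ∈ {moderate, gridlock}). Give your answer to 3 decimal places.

P(Traffic=moderate) = 0.037 + 0.077 + 0.068 + 0.034 + 0.013 = 0.229.
P(Traffic=gridlock) = 0.032 + 0.058 + 0.074 + 0.130 + 0.073 = 0.367.
P(Traffic ∈ {moderate, gridlock}) = 0.229 + 0.367 = 0.596; P(Weather=sunny, Traffic ∈ {moderate, gridlock}) = 0.037 + 0.032 = 0.069.
P(Weather=sunny | Traffic ∈ {moderate, gridlock}) = 0.069/0.596 = 0.116.

0.116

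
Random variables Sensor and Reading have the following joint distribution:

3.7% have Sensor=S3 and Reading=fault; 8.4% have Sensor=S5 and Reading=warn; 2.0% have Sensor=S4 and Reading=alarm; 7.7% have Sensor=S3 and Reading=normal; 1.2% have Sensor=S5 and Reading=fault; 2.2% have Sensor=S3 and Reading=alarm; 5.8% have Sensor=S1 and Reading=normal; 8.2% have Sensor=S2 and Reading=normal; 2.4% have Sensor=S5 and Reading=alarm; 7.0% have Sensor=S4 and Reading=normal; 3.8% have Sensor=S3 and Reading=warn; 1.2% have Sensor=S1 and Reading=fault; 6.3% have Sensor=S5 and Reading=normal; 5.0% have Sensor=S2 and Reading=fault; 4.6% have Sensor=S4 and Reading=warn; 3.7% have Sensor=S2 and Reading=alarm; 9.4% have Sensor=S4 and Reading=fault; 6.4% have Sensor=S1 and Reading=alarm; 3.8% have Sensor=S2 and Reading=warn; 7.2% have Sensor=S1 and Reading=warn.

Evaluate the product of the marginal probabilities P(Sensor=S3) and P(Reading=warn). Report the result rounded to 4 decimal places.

0.0484

P(Sensor=S3) = 0.077 + 0.038 + 0.022 + 0.037 = 0.174.
P(Reading=warn) = 0.072 + 0.038 + 0.038 + 0.046 + 0.084 = 0.278.
Product: 0.174 × 0.278 = 0.0484.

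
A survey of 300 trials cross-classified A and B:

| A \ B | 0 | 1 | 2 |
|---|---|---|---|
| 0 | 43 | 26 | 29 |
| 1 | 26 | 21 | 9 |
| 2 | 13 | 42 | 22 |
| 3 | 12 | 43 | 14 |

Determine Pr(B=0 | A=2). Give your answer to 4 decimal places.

0.1688

Total with A=2: 13 + 42 + 22 = 77.
P(B=0 | A=2) = 13/77 = 0.1688.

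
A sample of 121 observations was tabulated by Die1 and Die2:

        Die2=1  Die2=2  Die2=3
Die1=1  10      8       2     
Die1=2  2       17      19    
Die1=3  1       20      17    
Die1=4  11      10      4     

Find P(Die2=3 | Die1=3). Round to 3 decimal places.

Total with Die1=3: 1 + 20 + 17 = 38.
P(Die2=3 | Die1=3) = 17/38 = 0.447.

0.447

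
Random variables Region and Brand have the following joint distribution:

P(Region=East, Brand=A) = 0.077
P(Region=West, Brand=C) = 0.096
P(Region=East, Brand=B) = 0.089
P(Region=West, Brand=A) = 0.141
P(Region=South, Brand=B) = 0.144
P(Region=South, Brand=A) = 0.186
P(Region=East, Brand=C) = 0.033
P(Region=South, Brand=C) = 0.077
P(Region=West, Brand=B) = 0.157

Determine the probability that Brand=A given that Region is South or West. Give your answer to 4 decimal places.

0.4082

P(Region=South) = 0.186 + 0.144 + 0.077 = 0.407.
P(Region=West) = 0.141 + 0.157 + 0.096 = 0.394.
P(Region ∈ {South, West}) = 0.407 + 0.394 = 0.801; P(Brand=A, Region ∈ {South, West}) = 0.186 + 0.141 = 0.327.
P(Brand=A | Region ∈ {South, West}) = 0.327/0.801 = 0.4082.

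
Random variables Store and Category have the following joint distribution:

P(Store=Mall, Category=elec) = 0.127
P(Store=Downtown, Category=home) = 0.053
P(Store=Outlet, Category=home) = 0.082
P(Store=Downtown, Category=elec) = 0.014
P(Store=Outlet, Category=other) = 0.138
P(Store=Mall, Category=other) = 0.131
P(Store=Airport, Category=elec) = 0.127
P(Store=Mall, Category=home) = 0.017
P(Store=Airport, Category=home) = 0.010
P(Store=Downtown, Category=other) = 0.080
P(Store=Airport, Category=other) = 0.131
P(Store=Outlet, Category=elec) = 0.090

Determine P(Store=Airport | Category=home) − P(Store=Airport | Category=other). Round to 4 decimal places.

P(Category=home) = 0.053 + 0.017 + 0.010 + 0.082 = 0.162; P(Store=Airport | Category=home) = 0.010/0.162 = 0.06173.
P(Category=other) = 0.080 + 0.131 + 0.131 + 0.138 = 0.480; P(Store=Airport | Category=other) = 0.131/0.480 = 0.27292.
Difference = -0.2112.

-0.2112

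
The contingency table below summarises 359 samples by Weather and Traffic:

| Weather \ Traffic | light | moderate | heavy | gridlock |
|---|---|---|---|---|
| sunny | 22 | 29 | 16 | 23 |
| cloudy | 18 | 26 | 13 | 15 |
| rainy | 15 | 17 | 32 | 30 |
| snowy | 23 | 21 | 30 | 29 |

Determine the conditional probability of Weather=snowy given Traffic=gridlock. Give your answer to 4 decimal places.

0.2990

Total with Traffic=gridlock: 23 + 15 + 30 + 29 = 97.
P(Weather=snowy | Traffic=gridlock) = 29/97 = 0.2990.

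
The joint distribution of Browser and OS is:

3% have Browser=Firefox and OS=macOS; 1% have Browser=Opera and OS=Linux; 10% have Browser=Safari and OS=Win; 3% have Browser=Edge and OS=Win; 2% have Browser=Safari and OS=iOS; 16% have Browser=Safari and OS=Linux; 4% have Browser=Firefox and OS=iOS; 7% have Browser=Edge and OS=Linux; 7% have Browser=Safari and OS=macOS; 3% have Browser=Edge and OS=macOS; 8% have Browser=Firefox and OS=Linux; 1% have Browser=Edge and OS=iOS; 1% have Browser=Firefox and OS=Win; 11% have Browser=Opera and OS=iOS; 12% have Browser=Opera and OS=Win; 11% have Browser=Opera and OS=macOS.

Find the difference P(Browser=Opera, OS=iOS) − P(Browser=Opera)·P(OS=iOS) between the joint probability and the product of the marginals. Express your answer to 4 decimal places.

P(Browser=Opera) = 0.12 + 0.11 + 0.01 + 0.11 = 0.35.
P(OS=iOS) = 0.04 + 0.02 + 0.01 + 0.11 = 0.18.
P(Browser=Opera, OS=iOS) − P(Browser=Opera)P(OS=iOS) = 0.11 − 0.35×0.18 = 0.0470.

0.0470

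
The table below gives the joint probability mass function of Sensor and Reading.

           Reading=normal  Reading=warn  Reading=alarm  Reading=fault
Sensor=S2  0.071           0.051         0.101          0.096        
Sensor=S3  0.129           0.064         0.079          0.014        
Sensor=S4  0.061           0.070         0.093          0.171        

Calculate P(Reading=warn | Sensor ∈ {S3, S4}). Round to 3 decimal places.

0.197

P(Sensor=S3) = 0.129 + 0.064 + 0.079 + 0.014 = 0.286.
P(Sensor=S4) = 0.061 + 0.070 + 0.093 + 0.171 = 0.395.
P(Sensor ∈ {S3, S4}) = 0.286 + 0.395 = 0.681; P(Reading=warn, Sensor ∈ {S3, S4}) = 0.064 + 0.070 = 0.134.
P(Reading=warn | Sensor ∈ {S3, S4}) = 0.134/0.681 = 0.197.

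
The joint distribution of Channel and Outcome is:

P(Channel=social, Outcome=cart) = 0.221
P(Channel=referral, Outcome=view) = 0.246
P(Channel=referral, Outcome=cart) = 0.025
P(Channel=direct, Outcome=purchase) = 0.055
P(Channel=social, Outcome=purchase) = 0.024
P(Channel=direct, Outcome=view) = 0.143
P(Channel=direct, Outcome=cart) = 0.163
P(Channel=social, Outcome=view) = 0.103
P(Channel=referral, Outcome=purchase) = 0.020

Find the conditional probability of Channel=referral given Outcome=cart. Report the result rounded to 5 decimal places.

0.06112

P(Outcome=cart) = 0.221 + 0.163 + 0.025 = 0.409.
P(Channel=referral | Outcome=cart) = 0.025/0.409 = 0.06112.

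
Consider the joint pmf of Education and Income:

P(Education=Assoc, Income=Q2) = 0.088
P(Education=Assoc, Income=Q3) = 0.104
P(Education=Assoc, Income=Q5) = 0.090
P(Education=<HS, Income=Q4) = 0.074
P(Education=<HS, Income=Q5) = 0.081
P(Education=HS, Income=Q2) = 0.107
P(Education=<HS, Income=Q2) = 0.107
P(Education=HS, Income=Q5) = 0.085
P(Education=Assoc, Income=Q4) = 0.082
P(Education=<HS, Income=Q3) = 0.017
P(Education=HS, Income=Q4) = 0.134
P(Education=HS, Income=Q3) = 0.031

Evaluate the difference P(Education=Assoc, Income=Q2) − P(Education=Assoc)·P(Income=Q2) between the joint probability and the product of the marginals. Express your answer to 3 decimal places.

-0.022

P(Education=Assoc) = 0.088 + 0.104 + 0.082 + 0.090 = 0.364.
P(Income=Q2) = 0.107 + 0.107 + 0.088 = 0.302.
P(Education=Assoc, Income=Q2) − P(Education=Assoc)P(Income=Q2) = 0.088 − 0.364×0.302 = -0.022.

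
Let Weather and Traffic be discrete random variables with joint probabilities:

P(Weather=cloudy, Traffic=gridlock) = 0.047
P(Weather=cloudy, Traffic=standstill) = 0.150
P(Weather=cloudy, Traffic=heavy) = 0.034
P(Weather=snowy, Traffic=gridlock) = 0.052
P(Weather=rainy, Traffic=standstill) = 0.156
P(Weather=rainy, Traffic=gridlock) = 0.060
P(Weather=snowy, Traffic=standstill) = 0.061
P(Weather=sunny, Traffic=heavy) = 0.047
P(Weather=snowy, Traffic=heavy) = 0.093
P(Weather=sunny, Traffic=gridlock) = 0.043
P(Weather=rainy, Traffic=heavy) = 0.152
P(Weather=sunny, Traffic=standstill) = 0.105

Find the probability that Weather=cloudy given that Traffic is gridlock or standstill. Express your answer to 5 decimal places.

P(Traffic=gridlock) = 0.043 + 0.047 + 0.060 + 0.052 = 0.202.
P(Traffic=standstill) = 0.105 + 0.150 + 0.156 + 0.061 = 0.472.
P(Traffic ∈ {gridlock, standstill}) = 0.202 + 0.472 = 0.674; P(Weather=cloudy, Traffic ∈ {gridlock, standstill}) = 0.047 + 0.150 = 0.197.
P(Weather=cloudy | Traffic ∈ {gridlock, standstill}) = 0.197/0.674 = 0.29228.

0.29228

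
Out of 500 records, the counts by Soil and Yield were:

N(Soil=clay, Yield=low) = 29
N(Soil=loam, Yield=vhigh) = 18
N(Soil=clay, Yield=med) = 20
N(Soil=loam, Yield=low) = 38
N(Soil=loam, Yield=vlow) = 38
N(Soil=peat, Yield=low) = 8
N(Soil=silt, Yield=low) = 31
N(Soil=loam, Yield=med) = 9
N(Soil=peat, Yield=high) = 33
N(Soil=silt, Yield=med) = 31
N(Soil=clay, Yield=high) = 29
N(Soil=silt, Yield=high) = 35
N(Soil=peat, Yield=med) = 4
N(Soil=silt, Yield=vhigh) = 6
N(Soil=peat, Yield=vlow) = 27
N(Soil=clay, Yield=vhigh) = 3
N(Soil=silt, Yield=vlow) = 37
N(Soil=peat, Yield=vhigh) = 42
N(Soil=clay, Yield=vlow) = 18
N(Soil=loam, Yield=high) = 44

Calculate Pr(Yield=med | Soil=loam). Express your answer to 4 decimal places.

Total with Soil=loam: 38 + 38 + 9 + 44 + 18 = 147.
P(Yield=med | Soil=loam) = 9/147 = 0.0612.

0.0612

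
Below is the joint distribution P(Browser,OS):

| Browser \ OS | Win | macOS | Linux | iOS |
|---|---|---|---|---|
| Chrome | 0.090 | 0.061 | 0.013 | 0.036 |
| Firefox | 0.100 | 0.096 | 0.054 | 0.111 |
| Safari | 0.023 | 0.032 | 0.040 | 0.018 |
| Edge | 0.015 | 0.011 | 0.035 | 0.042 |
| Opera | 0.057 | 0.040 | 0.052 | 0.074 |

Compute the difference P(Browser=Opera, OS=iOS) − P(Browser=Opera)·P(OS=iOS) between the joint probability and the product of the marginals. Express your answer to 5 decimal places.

P(Browser=Opera) = 0.057 + 0.040 + 0.052 + 0.074 = 0.223.
P(OS=iOS) = 0.036 + 0.111 + 0.018 + 0.042 + 0.074 = 0.281.
P(Browser=Opera, OS=iOS) − P(Browser=Opera)P(OS=iOS) = 0.074 − 0.223×0.281 = 0.01134.

0.01134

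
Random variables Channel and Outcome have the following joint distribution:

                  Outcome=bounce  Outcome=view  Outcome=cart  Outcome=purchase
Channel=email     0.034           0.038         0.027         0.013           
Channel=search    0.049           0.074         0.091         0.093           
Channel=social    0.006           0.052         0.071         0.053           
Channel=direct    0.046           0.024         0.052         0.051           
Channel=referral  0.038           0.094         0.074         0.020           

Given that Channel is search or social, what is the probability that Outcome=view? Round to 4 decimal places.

P(Channel=search) = 0.049 + 0.074 + 0.091 + 0.093 = 0.307.
P(Channel=social) = 0.006 + 0.052 + 0.071 + 0.053 = 0.182.
P(Channel ∈ {search, social}) = 0.307 + 0.182 = 0.489; P(Outcome=view, Channel ∈ {search, social}) = 0.074 + 0.052 = 0.126.
P(Outcome=view | Channel ∈ {search, social}) = 0.126/0.489 = 0.2577.

0.2577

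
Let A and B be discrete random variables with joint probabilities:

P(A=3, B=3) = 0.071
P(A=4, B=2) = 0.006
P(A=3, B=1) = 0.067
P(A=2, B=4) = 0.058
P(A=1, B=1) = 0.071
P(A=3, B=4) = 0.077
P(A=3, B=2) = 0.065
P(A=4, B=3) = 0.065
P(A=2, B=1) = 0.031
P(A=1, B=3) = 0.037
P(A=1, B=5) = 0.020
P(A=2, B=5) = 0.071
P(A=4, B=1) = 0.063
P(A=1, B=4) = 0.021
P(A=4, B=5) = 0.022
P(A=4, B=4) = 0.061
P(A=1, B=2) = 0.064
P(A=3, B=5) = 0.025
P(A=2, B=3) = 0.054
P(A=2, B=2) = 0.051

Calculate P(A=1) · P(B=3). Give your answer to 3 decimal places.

P(A=1) = 0.071 + 0.064 + 0.037 + 0.021 + 0.020 = 0.213.
P(B=3) = 0.037 + 0.054 + 0.071 + 0.065 = 0.227.
Product: 0.213 × 0.227 = 0.048.

0.048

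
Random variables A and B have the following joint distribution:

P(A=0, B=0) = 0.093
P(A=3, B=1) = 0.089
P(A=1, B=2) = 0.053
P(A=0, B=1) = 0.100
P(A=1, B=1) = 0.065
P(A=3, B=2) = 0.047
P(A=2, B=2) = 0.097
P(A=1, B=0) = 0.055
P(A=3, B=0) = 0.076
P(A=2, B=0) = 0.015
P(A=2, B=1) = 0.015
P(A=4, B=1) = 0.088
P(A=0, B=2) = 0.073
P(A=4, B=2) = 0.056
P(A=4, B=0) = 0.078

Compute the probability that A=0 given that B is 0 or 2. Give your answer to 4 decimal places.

0.2582

P(B=0) = 0.093 + 0.055 + 0.015 + 0.076 + 0.078 = 0.317.
P(B=2) = 0.073 + 0.053 + 0.097 + 0.047 + 0.056 = 0.326.
P(B ∈ {0, 2}) = 0.317 + 0.326 = 0.643; P(A=0, B ∈ {0, 2}) = 0.093 + 0.073 = 0.166.
P(A=0 | B ∈ {0, 2}) = 0.166/0.643 = 0.2582.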